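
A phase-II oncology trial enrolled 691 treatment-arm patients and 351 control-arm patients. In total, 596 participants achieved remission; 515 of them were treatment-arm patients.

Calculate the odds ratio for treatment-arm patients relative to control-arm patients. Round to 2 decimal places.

9.75

treatment-arm patients without the outcome: 691 − 515 = 176
control-arm patients with the outcome: 596 − 515 = 81
control-arm patients without the outcome: 351 − 81 = 270
odds, treatment-arm patients = 515/176 = 2.9261
odds, control-arm patients = 81/270 = 0.3000
OR = 2.9261 / 0.3000 = 9.75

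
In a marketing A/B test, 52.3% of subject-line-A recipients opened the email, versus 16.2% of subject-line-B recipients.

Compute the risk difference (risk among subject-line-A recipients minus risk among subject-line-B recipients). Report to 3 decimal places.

risk difference = 0.5230 − 0.1620 = 0.361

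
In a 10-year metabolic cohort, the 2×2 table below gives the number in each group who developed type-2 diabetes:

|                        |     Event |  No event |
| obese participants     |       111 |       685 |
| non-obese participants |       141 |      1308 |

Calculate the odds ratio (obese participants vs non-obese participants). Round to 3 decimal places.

OR: 1.503

odds, obese participants = 111/685 = 0.1620
odds, non-obese participants = 141/1308 = 0.1078
OR = 0.1620 / 0.1078 = 1.503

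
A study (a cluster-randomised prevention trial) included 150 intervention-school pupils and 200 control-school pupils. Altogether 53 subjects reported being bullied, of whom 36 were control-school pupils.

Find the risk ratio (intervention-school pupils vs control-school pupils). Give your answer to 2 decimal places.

RR = 0.63

intervention-school pupils with the outcome: 53 − 36 = 17
intervention-school pupils without the outcome: 150 − 17 = 133
control-school pupils without the outcome: 200 − 36 = 164
risk, intervention-school pupils = 17/150 = 0.1133
risk, control-school pupils = 36/200 = 0.1800
RR = 0.1133 / 0.1800 = 0.63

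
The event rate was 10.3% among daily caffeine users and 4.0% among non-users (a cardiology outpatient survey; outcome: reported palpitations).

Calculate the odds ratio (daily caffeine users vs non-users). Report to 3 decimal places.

2.756

odds, daily caffeine users = 0.10300/0.89700 = 0.11483
odds, non-users = 0.04000/0.96000 = 0.04167
OR = 0.11483 / 0.04167 = 2.756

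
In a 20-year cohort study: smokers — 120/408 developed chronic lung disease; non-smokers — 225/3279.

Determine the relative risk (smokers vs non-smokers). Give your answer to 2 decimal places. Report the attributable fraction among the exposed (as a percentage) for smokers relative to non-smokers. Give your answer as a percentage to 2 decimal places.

risk, smokers = 120/408 = 0.2941
risk, non-smokers = 225/3279 = 0.0686
RR = 0.2941 / 0.0686 = 4.29
AR% = (0.2941 − 0.0686) / 0.2941 = 0.7667 → 76.67%

RR = 4.29; AR% = 76.67%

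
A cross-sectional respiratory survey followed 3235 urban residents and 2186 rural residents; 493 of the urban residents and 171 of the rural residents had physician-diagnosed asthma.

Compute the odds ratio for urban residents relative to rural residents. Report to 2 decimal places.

odds, urban residents = 493/2742 = 0.1798
odds, rural residents = 171/2015 = 0.0849
OR = 0.1798 / 0.0849 = 2.12

OR ≈ 2.12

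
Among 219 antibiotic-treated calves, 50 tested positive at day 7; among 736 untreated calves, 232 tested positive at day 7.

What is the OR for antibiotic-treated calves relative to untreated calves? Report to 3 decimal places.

OR = (50 × 504) / (169 × 232) = 25200/39208 ≈ 0.643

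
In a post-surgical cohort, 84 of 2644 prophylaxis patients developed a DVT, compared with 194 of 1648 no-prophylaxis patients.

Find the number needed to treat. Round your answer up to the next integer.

NNT: 12

risk, prophylaxis patients = 84/2644 = 0.031770
risk, no-prophylaxis patients = 194/1648 = 0.117718
absolute risk difference = 0.085948
1 / 0.085948 = 11.635 → round up → 12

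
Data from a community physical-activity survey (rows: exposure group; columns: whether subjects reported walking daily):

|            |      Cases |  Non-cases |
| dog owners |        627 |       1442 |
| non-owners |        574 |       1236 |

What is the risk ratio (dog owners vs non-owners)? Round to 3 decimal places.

0.956

risk, dog owners = 627/2069 = 0.3030
risk, non-owners = 574/1810 = 0.3171
RR = 0.3030 / 0.3171 = 0.956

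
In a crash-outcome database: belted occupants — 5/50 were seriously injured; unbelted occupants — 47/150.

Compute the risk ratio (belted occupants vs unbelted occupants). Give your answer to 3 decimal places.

risk, belted occupants = 5/50 = 0.1000
risk, unbelted occupants = 47/150 = 0.3133
RR = 0.1000 / 0.3133 = 0.319

RR = 0.319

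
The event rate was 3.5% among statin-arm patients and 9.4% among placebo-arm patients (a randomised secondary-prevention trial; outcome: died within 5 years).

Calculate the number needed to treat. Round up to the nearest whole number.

17

absolute risk difference = 0.059000
1 / 0.059000 = 16.949 → round up → 17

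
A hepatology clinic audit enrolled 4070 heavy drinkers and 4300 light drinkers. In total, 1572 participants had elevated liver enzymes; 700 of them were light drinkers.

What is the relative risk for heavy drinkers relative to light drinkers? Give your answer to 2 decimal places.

1.32

heavy drinkers with the outcome: 1572 − 700 = 872
heavy drinkers without the outcome: 4070 − 872 = 3198
light drinkers without the outcome: 4300 − 700 = 3600
risk, heavy drinkers = 872/4070 = 0.2143
risk, light drinkers = 700/4300 = 0.1628
RR = 0.2143 / 0.1628 = 1.32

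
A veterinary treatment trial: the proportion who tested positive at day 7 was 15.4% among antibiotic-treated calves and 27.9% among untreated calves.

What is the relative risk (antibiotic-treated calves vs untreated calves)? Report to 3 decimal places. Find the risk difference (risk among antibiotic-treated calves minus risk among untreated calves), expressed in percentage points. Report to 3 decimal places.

RR = 0.552; RD = -12.500

RR = 0.1540 / 0.2790 = 0.552
risk difference = 0.1540 − 0.2790 = -0.1250 → -12.500 percentage points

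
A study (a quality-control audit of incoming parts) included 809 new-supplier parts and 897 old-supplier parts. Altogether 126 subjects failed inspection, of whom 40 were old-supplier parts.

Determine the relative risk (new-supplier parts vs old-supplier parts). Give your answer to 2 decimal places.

RR: 2.38

new-supplier parts with the outcome: 126 − 40 = 86
new-supplier parts without the outcome: 809 − 86 = 723
old-supplier parts without the outcome: 897 − 40 = 857
risk, new-supplier parts = 86/809 = 0.10630
risk, old-supplier parts = 40/897 = 0.04459
RR = 0.10630 / 0.04459 = 2.38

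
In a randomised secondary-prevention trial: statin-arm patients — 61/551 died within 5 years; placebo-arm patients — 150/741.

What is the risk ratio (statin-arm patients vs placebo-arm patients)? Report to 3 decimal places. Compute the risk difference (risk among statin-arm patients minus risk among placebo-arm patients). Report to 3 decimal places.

RR = 0.547; RD = -0.092

risk, statin-arm patients = 61/551 = 0.1107
risk, placebo-arm patients = 150/741 = 0.2024
RR = 0.1107 / 0.2024 = 0.547
risk difference = 0.1107 − 0.2024 = -0.092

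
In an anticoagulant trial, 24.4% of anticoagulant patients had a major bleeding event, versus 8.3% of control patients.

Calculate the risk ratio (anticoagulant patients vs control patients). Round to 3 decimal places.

RR = 0.2440 / 0.0830 = 2.940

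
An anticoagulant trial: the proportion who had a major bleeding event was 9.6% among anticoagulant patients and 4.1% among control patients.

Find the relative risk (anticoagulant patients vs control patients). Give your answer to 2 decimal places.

RR = 0.09600 / 0.04100 = 2.34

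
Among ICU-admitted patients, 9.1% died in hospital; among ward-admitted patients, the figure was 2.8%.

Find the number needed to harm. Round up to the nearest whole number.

absolute risk difference = 0.063000
1 / 0.063000 = 15.873 → round up → 16

16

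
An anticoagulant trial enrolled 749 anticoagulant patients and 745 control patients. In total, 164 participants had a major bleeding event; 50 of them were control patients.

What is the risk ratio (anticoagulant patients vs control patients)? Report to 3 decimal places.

anticoagulant patients with the outcome: 164 − 50 = 114
anticoagulant patients without the outcome: 749 − 114 = 635
control patients without the outcome: 745 − 50 = 695
risk, anticoagulant patients = 114/749 = 0.1522
risk, control patients = 50/745 = 0.0671
RR = 0.1522 / 0.0671 = 2.268

2.268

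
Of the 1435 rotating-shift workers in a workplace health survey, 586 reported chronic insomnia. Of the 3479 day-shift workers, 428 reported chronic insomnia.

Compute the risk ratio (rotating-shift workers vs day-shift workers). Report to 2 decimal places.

risk, rotating-shift workers = 586/1435 = 0.4084
risk, day-shift workers = 428/3479 = 0.1230
RR = 0.4084 / 0.1230 = 3.32

RR = 3.32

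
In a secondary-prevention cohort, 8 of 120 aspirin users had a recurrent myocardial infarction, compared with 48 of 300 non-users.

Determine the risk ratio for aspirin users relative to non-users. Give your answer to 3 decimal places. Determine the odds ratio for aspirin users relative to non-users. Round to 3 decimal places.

risk, aspirin users = 8/120 = 0.0667
risk, non-users = 48/300 = 0.1600
RR = 0.0667 / 0.1600 = 0.417
odds, aspirin users = 8/112 = 0.0714
odds, non-users = 48/252 = 0.1905
OR = 0.0714 / 0.1905 = 0.375

RR = 0.417; OR = 0.375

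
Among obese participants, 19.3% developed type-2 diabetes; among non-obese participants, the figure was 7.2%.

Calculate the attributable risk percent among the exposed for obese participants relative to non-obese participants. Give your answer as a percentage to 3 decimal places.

AR% = (0.1930 − 0.0720) / 0.1930 = 0.6269 → 62.694%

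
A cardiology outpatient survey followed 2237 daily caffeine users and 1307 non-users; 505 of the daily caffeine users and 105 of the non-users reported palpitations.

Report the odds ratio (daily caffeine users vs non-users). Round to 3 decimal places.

OR = (505 × 1202) / (1732 × 105) = 607010/181860 ≈ 3.338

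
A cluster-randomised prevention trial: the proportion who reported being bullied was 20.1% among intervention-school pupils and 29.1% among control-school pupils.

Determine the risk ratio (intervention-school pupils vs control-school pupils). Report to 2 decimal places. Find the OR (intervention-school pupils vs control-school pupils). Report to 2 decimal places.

RR = 0.2010 / 0.2910 = 0.69
odds, intervention-school pupils = 0.2010/0.7990 = 0.2516
odds, control-school pupils = 0.2910/0.7090 = 0.4104
OR = 0.2516 / 0.4104 = 0.61

RR = 0.69; OR = 0.61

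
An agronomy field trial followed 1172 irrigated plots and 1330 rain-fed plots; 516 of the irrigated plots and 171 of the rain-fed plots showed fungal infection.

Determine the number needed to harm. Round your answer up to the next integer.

risk, irrigated plots = 516/1172 = 0.440273
risk, rain-fed plots = 171/1330 = 0.128571
absolute risk difference = 0.311702
1 / 0.311702 = 3.208 → round up → 4

4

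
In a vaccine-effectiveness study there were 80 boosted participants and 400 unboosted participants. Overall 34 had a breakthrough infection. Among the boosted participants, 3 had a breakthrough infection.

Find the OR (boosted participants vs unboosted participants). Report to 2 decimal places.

boosted participants without the outcome: 80 − 3 = 77
unboosted participants with the outcome: 34 − 3 = 31
unboosted participants without the outcome: 400 − 31 = 369
OR = (3 × 369) / (77 × 31) = 1107/2387 ≈ 0.46

OR: 0.46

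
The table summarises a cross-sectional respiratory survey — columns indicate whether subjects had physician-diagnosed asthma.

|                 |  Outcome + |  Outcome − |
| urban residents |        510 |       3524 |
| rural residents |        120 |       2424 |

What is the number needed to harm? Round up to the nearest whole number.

13

risk, urban residents = 510/4034 = 0.126425
risk, rural residents = 120/2544 = 0.047170
absolute risk difference = 0.079256
1 / 0.079256 = 12.617 → round up → 13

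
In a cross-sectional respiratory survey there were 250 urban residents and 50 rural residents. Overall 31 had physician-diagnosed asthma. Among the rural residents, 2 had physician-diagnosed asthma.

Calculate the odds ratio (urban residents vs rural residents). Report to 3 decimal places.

urban residents with the outcome: 31 − 2 = 29
urban residents without the outcome: 250 − 29 = 221
rural residents without the outcome: 50 − 2 = 48
OR = (29 × 48) / (221 × 2) = 1392/442 ≈ 3.149

OR ≈ 3.149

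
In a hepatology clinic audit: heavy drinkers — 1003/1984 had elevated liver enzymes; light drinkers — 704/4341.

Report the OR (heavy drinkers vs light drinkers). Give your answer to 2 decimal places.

OR = (1003 × 3637) / (981 × 704) = 3647911/690624 ≈ 5.28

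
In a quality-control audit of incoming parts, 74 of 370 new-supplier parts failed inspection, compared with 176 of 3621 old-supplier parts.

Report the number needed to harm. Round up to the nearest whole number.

risk, new-supplier parts = 74/370 = 0.200000
risk, old-supplier parts = 176/3621 = 0.048605
absolute risk difference = 0.151395
1 / 0.151395 = 6.605 → round up → 7

7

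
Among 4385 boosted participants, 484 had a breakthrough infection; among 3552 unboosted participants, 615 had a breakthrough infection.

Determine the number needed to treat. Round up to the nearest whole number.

risk, boosted participants = 484/4385 = 0.110376
risk, unboosted participants = 615/3552 = 0.173142
absolute risk difference = 0.062766
1 / 0.062766 = 15.932 → round up → 16

NNT ≈ 16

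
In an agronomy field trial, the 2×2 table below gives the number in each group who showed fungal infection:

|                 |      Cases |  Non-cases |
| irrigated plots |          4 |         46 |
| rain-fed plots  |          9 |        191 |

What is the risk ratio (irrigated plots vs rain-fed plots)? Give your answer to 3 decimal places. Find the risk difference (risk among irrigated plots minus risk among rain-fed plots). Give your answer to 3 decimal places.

RR = 1.778; RD = 0.035

risk, irrigated plots = 4/50 = 0.08000
risk, rain-fed plots = 9/200 = 0.04500
RR = 0.08000 / 0.04500 = 1.778
risk difference = 0.08000 − 0.04500 = 0.035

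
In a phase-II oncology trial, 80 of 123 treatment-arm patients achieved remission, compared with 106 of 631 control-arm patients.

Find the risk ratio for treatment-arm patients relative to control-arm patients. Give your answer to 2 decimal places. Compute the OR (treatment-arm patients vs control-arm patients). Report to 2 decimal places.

risk, treatment-arm patients = 80/123 = 0.6504
risk, control-arm patients = 106/631 = 0.1680
RR = 0.6504 / 0.1680 = 3.87
OR = (80 × 525) / (43 × 106) = 42000/4558 ≈ 9.21

RR = 3.87; OR = 9.21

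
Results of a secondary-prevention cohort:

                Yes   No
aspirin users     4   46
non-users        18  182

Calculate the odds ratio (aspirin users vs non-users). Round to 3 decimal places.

OR = (4 × 182) / (46 × 18) = 728/828 ≈ 0.879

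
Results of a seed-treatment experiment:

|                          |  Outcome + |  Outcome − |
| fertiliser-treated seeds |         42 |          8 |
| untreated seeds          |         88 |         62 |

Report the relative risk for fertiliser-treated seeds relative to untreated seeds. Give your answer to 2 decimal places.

RR = 1.43

risk, fertiliser-treated seeds = 42/50 = 0.8400
risk, untreated seeds = 88/150 = 0.5867
RR = 0.8400 / 0.5867 = 1.43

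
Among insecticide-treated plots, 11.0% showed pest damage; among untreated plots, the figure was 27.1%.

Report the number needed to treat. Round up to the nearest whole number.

NNT: 7

absolute risk difference = 0.161000
1 / 0.161000 = 6.211 → round up → 7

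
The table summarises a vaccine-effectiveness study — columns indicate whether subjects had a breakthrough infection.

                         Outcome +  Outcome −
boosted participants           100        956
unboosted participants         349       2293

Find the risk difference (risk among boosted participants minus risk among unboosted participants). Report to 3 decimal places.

risk, boosted participants = 100/1056 = 0.0947
risk, unboosted participants = 349/2642 = 0.1321
risk difference = 0.0947 − 0.1321 = -0.037

-0.037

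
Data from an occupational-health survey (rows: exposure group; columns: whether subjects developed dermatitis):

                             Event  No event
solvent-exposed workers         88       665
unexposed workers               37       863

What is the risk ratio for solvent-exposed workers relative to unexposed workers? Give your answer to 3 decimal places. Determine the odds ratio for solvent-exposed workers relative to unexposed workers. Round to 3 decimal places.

risk, solvent-exposed workers = 88/753 = 0.11687
risk, unexposed workers = 37/900 = 0.04111
RR = 0.11687 / 0.04111 = 2.843
odds, solvent-exposed workers = 88/665 = 0.13233
odds, unexposed workers = 37/863 = 0.04287
OR = 0.13233 / 0.04287 = 3.087

RR = 2.843; OR = 3.087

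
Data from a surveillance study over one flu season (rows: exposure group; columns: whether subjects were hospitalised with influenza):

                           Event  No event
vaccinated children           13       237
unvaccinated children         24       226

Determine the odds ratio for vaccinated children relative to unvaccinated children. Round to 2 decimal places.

OR = (13 × 226) / (237 × 24) = 2938/5688 ≈ 0.52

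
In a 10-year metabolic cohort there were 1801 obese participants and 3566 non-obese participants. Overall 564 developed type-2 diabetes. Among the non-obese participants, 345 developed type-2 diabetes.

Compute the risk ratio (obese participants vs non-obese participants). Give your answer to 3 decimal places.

obese participants with the outcome: 564 − 345 = 219
obese participants without the outcome: 1801 − 219 = 1582
non-obese participants without the outcome: 3566 − 345 = 3221
risk, obese participants = 219/1801 = 0.1216
risk, non-obese participants = 345/3566 = 0.0967
RR = 0.1216 / 0.0967 = 1.257

1.257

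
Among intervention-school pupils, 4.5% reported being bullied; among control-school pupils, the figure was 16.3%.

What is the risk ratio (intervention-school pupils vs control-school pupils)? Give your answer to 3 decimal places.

RR = 0.04500 / 0.16300 = 0.276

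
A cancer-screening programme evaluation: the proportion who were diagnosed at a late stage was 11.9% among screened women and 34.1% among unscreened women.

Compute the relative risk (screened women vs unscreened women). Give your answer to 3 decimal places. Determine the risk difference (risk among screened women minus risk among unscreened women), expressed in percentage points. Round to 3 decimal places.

RR = 0.1190 / 0.3410 = 0.349
risk difference = 0.1190 − 0.3410 = -0.2220 → -22.200 percentage points

RR = 0.349; RD = -22.200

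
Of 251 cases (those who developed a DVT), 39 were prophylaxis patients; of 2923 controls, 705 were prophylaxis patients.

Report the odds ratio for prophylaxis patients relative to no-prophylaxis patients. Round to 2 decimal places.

OR = (39 × 2218) / (705 × 212) = 86502/149460 ≈ 0.58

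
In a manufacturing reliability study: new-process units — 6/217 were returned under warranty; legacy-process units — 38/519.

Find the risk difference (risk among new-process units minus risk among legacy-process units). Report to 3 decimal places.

risk, new-process units = 6/217 = 0.02765
risk, legacy-process units = 38/519 = 0.07322
risk difference = 0.02765 − 0.07322 = -0.046

-0.046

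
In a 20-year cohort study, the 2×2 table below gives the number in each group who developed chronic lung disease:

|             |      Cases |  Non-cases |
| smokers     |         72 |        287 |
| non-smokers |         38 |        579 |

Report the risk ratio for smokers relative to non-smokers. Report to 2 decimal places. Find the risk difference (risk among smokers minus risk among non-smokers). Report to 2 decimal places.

RR = 3.26; RD = 0.14

risk, smokers = 72/359 = 0.2006
risk, non-smokers = 38/617 = 0.0616
RR = 0.2006 / 0.0616 = 3.26
risk difference = 0.2006 − 0.0616 = 0.14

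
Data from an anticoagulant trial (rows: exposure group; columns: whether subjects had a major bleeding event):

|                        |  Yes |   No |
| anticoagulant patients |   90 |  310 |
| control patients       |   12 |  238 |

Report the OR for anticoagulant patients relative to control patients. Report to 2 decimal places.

odds, anticoagulant patients = 90/310 = 0.29032
odds, control patients = 12/238 = 0.05042
OR = 0.29032 / 0.05042 = 5.76

5.76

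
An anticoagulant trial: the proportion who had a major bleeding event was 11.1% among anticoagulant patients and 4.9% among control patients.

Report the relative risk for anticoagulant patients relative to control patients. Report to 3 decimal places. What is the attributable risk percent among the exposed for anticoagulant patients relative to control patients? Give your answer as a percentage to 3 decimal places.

RR = 2.265; AR% = 55.856%

RR = 0.11100 / 0.04900 = 2.265
AR% = (0.11100 − 0.04900) / 0.11100 = 0.5586 → 55.856%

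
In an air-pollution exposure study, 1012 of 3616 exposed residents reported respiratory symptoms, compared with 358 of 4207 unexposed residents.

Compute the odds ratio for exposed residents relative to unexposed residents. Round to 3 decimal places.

OR = (1012 × 3849) / (2604 × 358) = 3895188/932232 ≈ 4.178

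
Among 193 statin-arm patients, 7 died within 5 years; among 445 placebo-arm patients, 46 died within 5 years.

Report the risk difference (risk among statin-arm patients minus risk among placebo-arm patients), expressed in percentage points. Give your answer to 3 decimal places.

RD = -6.710

risk, statin-arm patients = 7/193 = 0.03627
risk, placebo-arm patients = 46/445 = 0.10337
risk difference = 0.03627 − 0.10337 = -0.06710 → -6.710 percentage points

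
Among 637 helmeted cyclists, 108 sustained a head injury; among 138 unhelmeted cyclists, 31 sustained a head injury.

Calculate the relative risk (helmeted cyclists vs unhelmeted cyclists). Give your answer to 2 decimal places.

risk, helmeted cyclists = 108/637 = 0.1695
risk, unhelmeted cyclists = 31/138 = 0.2246
RR = 0.1695 / 0.2246 = 0.75

RR = 0.75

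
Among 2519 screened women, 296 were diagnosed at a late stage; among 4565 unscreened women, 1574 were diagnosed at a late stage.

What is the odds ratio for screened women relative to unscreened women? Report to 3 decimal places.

0.253

odds, screened women = 296/2223 = 0.1332
odds, unscreened women = 1574/2991 = 0.5262
OR = 0.1332 / 0.5262 = 0.253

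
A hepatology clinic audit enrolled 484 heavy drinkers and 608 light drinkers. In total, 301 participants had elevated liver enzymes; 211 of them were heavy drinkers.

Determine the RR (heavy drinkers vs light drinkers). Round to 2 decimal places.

heavy drinkers without the outcome: 484 − 211 = 273
light drinkers with the outcome: 301 − 211 = 90
light drinkers without the outcome: 608 − 90 = 518
risk, heavy drinkers = 211/484 = 0.4360
risk, light drinkers = 90/608 = 0.1480
RR = 0.4360 / 0.1480 = 2.95

RR = 2.95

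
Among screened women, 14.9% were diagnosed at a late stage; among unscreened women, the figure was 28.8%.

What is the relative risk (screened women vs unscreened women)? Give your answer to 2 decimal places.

RR = 0.1490 / 0.2880 = 0.52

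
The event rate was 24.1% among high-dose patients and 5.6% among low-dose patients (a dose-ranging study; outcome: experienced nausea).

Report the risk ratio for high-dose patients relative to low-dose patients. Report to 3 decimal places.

RR = 0.2410 / 0.0560 = 4.304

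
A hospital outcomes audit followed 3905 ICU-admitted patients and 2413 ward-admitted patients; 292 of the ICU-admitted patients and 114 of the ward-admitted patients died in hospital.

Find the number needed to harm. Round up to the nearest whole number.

NNH = 37

risk, ICU-admitted patients = 292/3905 = 0.074776
risk, ward-admitted patients = 114/2413 = 0.047244
absolute risk difference = 0.027532
1 / 0.027532 = 36.321 → round up → 37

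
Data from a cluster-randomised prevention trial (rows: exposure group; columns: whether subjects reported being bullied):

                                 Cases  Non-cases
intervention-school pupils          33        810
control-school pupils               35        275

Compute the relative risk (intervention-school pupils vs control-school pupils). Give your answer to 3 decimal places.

risk, intervention-school pupils = 33/843 = 0.03915
risk, control-school pupils = 35/310 = 0.11290
RR = 0.03915 / 0.11290 = 0.347

0.347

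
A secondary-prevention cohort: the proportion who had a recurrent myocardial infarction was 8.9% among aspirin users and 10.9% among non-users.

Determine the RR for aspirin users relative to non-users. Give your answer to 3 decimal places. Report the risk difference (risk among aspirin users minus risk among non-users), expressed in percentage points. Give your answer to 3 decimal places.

RR = 0.817; RD = -2.000

RR = 0.0890 / 0.1090 = 0.817
risk difference = 0.0890 − 0.1090 = -0.0200 → -2.000 percentage points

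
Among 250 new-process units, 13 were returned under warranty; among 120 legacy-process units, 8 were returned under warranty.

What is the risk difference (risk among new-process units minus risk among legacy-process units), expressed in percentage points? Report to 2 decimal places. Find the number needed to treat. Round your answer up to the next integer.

RD = -1.47; NNT = 69

risk, new-process units = 13/250 = 0.0520
risk, legacy-process units = 8/120 = 0.0667
risk difference = 0.0520 − 0.0667 = -0.0147 → -1.47 percentage points
absolute risk difference = 0.014667
1 / 0.014667 = 68.180 → round up → 69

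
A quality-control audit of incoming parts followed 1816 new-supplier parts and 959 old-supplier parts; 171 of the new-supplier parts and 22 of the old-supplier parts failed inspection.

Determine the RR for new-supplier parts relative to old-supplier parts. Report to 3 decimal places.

RR = 4.105

risk, new-supplier parts = 171/1816 = 0.09416
risk, old-supplier parts = 22/959 = 0.02294
RR = 0.09416 / 0.02294 = 4.105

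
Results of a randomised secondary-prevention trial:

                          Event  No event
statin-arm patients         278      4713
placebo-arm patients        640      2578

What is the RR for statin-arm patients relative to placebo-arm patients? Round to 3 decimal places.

RR = 0.280

risk, statin-arm patients = 278/4991 = 0.0557
risk, placebo-arm patients = 640/3218 = 0.1989
RR = 0.0557 / 0.1989 = 0.280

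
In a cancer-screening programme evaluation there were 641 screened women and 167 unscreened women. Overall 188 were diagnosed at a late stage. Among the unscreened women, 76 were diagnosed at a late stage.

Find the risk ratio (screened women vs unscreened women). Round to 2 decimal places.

screened women with the outcome: 188 − 76 = 112
screened women without the outcome: 641 − 112 = 529
unscreened women without the outcome: 167 − 76 = 91
risk, screened women = 112/641 = 0.1747
risk, unscreened women = 76/167 = 0.4551
RR = 0.1747 / 0.4551 = 0.38

RR ≈ 0.38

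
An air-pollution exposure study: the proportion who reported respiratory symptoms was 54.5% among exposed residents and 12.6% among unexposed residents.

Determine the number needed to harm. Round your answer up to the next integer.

absolute risk difference = 0.419000
1 / 0.419000 = 2.387 → round up → 3

NNH: 3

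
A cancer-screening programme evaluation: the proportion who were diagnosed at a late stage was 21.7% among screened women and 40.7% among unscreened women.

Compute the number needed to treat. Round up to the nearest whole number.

absolute risk difference = 0.190000
1 / 0.190000 = 5.263 → round up → 6

NNT: 6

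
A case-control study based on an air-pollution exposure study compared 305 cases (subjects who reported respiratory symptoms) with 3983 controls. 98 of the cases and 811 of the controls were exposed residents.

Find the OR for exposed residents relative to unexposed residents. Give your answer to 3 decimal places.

OR = (98 × 3172) / (811 × 207) = 310856/167877 ≈ 1.852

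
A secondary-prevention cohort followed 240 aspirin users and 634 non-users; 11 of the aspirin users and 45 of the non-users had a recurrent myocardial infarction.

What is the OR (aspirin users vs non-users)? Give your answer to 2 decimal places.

OR = (11 × 589) / (229 × 45) = 6479/10305 ≈ 0.63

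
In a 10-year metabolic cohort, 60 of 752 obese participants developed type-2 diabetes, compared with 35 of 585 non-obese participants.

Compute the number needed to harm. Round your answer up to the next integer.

51

risk, obese participants = 60/752 = 0.079787
risk, non-obese participants = 35/585 = 0.059829
absolute risk difference = 0.019958
1 / 0.019958 = 50.105 → round up → 51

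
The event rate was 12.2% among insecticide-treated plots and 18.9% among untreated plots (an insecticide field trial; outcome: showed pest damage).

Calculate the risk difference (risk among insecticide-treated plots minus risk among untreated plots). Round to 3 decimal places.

risk difference = 0.1220 − 0.1890 = -0.067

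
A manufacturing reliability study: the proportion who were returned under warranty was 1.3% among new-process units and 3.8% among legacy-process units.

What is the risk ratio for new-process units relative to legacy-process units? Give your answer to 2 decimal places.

RR = 0.01300 / 0.03800 = 0.34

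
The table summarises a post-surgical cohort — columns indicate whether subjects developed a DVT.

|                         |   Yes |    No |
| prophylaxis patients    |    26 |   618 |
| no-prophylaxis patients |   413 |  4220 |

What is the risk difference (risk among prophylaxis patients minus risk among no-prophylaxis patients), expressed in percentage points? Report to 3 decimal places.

risk, prophylaxis patients = 26/644 = 0.04037
risk, no-prophylaxis patients = 413/4633 = 0.08914
risk difference = 0.04037 − 0.08914 = -0.04877 → -4.877 percentage points

RD: -4.877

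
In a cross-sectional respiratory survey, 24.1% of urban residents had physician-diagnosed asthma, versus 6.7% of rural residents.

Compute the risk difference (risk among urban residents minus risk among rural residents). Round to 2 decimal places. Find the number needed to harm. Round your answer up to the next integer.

risk difference = 0.2410 − 0.0670 = 0.17
absolute risk difference = 0.174000
1 / 0.174000 = 5.747 → round up → 6

RD = 0.17; NNH = 6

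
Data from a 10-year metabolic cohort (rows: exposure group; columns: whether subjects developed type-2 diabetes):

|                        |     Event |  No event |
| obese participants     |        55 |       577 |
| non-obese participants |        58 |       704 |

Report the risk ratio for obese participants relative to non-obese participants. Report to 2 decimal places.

1.14

risk, obese participants = 55/632 = 0.0870
risk, non-obese participants = 58/762 = 0.0761
RR = 0.0870 / 0.0761 = 1.14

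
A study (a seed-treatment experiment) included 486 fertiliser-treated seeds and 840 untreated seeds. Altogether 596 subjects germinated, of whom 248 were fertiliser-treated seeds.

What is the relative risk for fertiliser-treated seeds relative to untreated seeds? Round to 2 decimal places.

fertiliser-treated seeds without the outcome: 486 − 248 = 238
untreated seeds with the outcome: 596 − 248 = 348
untreated seeds without the outcome: 840 − 348 = 492
risk, fertiliser-treated seeds = 248/486 = 0.5103
risk, untreated seeds = 348/840 = 0.4143
RR = 0.5103 / 0.4143 = 1.23

RR ≈ 1.23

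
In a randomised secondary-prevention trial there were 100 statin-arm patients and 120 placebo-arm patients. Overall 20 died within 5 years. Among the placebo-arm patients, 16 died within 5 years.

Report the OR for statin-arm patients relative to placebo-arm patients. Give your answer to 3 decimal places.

0.271

statin-arm patients with the outcome: 20 − 16 = 4
statin-arm patients without the outcome: 100 − 4 = 96
placebo-arm patients without the outcome: 120 − 16 = 104
odds, statin-arm patients = 4/96 = 0.04167
odds, placebo-arm patients = 16/104 = 0.15385
OR = 0.04167 / 0.15385 = 0.271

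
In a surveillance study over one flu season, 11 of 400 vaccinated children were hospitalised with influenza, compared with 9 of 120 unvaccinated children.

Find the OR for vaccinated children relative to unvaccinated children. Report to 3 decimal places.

odds, vaccinated children = 11/389 = 0.02828
odds, unvaccinated children = 9/111 = 0.08108
OR = 0.02828 / 0.08108 = 0.349

0.349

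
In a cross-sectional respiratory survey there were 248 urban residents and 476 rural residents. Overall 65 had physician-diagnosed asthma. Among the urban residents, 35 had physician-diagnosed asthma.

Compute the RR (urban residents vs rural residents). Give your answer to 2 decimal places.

urban residents without the outcome: 248 − 35 = 213
rural residents with the outcome: 65 − 35 = 30
rural residents without the outcome: 476 − 30 = 446
risk, urban residents = 35/248 = 0.1411
risk, rural residents = 30/476 = 0.0630
RR = 0.1411 / 0.0630 = 2.24

RR ≈ 2.24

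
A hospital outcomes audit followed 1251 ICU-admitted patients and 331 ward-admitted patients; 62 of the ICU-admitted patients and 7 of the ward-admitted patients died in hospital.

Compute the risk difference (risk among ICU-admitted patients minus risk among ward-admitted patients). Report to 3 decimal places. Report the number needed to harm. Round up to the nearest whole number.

risk, ICU-admitted patients = 62/1251 = 0.04956
risk, ward-admitted patients = 7/331 = 0.02115
risk difference = 0.04956 − 0.02115 = 0.028
absolute risk difference = 0.028412
1 / 0.028412 = 35.196 → round up → 36

RD = 0.028; NNH = 36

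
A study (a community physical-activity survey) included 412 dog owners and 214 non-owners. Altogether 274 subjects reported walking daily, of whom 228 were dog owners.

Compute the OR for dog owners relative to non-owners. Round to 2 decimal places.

4.53

dog owners without the outcome: 412 − 228 = 184
non-owners with the outcome: 274 − 228 = 46
non-owners without the outcome: 214 − 46 = 168
OR = (228 × 168) / (184 × 46) = 38304/8464 ≈ 4.53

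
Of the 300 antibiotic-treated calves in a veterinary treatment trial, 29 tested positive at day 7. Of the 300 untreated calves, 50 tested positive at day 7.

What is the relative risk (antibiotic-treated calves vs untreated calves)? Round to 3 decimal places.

0.580

risk, antibiotic-treated calves = 29/300 = 0.0967
risk, untreated calves = 50/300 = 0.1667
RR = 0.0967 / 0.1667 = 0.580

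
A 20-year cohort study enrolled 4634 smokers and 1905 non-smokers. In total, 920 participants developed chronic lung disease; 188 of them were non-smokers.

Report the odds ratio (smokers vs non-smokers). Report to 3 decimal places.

smokers with the outcome: 920 − 188 = 732
smokers without the outcome: 4634 − 732 = 3902
non-smokers without the outcome: 1905 − 188 = 1717
odds, smokers = 732/3902 = 0.1876
odds, non-smokers = 188/1717 = 0.1095
OR = 0.1876 / 0.1095 = 1.713

OR: 1.713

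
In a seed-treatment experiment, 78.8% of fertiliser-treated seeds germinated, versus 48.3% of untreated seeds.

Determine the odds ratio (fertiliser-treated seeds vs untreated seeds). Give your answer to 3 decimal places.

OR ≈ 3.979

odds, fertiliser-treated seeds = 0.7880/0.2120 = 3.7170
odds, untreated seeds = 0.4830/0.5170 = 0.9342
OR = 3.7170 / 0.9342 = 3.979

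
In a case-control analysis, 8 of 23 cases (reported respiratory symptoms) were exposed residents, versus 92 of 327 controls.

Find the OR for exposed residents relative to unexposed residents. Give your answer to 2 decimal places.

OR: 1.36

odds, exposed residents = 8/92 = 0.0870
odds, unexposed residents = 15/235 = 0.0638
OR = 0.0870 / 0.0638 = 1.36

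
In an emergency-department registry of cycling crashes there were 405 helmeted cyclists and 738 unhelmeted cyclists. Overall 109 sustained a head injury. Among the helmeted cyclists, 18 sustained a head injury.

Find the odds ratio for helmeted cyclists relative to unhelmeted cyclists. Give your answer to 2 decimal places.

OR ≈ 0.33

helmeted cyclists without the outcome: 405 − 18 = 387
unhelmeted cyclists with the outcome: 109 − 18 = 91
unhelmeted cyclists without the outcome: 738 − 91 = 647
odds, helmeted cyclists = 18/387 = 0.04651
odds, unhelmeted cyclists = 91/647 = 0.14065
OR = 0.04651 / 0.14065 = 0.33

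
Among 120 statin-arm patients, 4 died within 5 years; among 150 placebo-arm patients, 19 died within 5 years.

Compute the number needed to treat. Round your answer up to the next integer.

risk, statin-arm patients = 4/120 = 0.033333
risk, placebo-arm patients = 19/150 = 0.126667
absolute risk difference = 0.093333
1 / 0.093333 = 10.714 → round up → 11

NNT ≈ 11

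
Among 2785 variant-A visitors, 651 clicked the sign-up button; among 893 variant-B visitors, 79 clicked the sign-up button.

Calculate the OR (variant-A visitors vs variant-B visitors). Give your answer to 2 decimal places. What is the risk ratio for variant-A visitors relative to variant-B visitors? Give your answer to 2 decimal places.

OR = 3.14; RR = 2.64

OR = (651 × 814) / (2134 × 79) = 529914/168586 ≈ 3.14
risk, variant-A visitors = 651/2785 = 0.2338
risk, variant-B visitors = 79/893 = 0.0885
RR = 0.2338 / 0.0885 = 2.64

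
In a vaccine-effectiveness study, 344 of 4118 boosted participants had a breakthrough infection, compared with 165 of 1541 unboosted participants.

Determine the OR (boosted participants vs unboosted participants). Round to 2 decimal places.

0.76

odds, boosted participants = 344/3774 = 0.0911
odds, unboosted participants = 165/1376 = 0.1199
OR = 0.0911 / 0.1199 = 0.76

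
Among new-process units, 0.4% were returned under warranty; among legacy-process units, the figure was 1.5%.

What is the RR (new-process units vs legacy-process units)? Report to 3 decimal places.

RR = 0.00400 / 0.01500 = 0.267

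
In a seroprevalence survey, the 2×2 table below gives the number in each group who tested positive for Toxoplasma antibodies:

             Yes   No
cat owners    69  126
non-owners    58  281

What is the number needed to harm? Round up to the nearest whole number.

NNH = 6

risk, cat owners = 69/195 = 0.353846
risk, non-owners = 58/339 = 0.171091
absolute risk difference = 0.182755
1 / 0.182755 = 5.472 → round up → 6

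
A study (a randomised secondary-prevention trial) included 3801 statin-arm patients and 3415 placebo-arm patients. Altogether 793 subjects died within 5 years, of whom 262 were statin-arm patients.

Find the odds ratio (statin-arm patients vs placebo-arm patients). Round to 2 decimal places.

OR = 0.40

statin-arm patients without the outcome: 3801 − 262 = 3539
placebo-arm patients with the outcome: 793 − 262 = 531
placebo-arm patients without the outcome: 3415 − 531 = 2884
odds, statin-arm patients = 262/3539 = 0.0740
odds, placebo-arm patients = 531/2884 = 0.1841
OR = 0.0740 / 0.1841 = 0.40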